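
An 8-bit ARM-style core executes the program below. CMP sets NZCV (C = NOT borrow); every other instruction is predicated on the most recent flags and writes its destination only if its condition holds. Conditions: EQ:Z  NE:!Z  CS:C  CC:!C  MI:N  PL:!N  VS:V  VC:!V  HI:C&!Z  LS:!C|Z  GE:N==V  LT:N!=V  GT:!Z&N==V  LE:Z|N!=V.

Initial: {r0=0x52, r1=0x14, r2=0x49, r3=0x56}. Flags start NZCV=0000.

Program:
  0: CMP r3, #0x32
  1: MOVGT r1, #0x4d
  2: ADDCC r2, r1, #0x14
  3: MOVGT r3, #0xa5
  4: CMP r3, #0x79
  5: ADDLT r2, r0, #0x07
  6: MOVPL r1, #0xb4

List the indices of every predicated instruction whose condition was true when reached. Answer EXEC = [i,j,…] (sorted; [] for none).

EXEC = [1,3,5,6]

[0] flags=0010 → (cmp)
[1] flags=0010 GT?T → r1=0x4d
[2] flags=0010 CC?F → skip
[3] flags=0010 GT?T → r3=0xa5
[4] flags=0011 → (cmp)
[5] flags=0011 LT?T → r2=0x59
[6] flags=0011 PL?T → r1=0xb4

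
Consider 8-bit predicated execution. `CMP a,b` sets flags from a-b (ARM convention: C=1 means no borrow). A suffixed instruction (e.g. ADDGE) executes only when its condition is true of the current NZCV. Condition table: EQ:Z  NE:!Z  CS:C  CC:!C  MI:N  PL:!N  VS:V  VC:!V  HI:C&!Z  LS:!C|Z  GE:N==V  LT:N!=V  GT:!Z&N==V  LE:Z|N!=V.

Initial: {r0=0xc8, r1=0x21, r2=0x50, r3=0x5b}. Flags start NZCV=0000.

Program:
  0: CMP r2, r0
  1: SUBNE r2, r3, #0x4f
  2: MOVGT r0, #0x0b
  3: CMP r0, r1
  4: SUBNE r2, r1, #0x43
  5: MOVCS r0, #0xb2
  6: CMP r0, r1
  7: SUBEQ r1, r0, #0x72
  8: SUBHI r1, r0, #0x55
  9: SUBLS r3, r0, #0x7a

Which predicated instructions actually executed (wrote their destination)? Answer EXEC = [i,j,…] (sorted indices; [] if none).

[0] flags=1001 → (cmp)
[1] flags=1001 NE?T → r2=0x0c
[2] flags=1001 GT?T → r0=0x0b
[3] flags=1000 → (cmp)
[4] flags=1000 NE?T → r2=0xde
[5] flags=1000 CS?F → skip
[6] flags=1000 → (cmp)
[7] flags=1000 EQ?F → skip
[8] flags=1000 HI?F → skip
[9] flags=1000 LS?T → r3=0x91

EXEC = [1,2,4,9]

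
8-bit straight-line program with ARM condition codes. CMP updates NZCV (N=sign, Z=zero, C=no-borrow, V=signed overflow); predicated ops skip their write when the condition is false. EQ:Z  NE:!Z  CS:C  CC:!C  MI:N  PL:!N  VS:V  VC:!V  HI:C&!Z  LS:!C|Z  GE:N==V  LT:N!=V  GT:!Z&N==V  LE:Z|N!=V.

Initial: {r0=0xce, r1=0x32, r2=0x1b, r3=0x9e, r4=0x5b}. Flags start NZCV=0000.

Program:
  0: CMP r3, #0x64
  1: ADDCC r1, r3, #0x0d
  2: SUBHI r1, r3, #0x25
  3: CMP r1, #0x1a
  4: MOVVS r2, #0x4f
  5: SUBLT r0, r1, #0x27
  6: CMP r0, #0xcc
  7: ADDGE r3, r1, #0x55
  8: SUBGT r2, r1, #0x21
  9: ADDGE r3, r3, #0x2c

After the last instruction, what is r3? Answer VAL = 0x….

VAL = 0xfa

0: ✓ CMP  NZCV=0011
1: · ADDCC
2: ✓ SUBHI  r1←0x79
3: ✓ CMP  NZCV=0010
4: · MOVVS
5: · SUBLT
6: ✓ CMP  NZCV=0010
7: ✓ ADDGE  r3←0xce
8: ✓ SUBGT  r2←0x58
9: ✓ ADDGE  r3←0xfa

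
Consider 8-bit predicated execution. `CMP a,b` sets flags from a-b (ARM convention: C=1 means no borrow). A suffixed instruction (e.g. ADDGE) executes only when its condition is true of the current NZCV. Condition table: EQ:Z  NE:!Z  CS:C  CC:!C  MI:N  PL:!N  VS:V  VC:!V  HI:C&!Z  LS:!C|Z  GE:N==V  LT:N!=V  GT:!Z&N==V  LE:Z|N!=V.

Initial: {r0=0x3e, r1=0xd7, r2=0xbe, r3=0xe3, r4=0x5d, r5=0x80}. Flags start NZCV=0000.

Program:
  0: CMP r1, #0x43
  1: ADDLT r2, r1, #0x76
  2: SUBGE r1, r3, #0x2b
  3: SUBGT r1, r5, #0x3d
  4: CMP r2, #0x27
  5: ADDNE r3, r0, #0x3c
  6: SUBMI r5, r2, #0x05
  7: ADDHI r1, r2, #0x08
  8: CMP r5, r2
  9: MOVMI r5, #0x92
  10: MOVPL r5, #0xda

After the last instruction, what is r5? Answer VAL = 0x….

VAL = 0xda

[0] flags=1010 → (cmp)
[1] flags=1010 LT?T → r2=0x4d
[2] flags=1010 GE?F → skip
[3] flags=1010 GT?F → skip
[4] flags=0010 → (cmp)
[5] flags=0010 NE?T → r3=0x7a
[6] flags=0010 MI?F → skip
[7] flags=0010 HI?T → r1=0x55
[8] flags=0011 → (cmp)
[9] flags=0011 MI?F → skip
[10] flags=0011 PL?T → r5=0xda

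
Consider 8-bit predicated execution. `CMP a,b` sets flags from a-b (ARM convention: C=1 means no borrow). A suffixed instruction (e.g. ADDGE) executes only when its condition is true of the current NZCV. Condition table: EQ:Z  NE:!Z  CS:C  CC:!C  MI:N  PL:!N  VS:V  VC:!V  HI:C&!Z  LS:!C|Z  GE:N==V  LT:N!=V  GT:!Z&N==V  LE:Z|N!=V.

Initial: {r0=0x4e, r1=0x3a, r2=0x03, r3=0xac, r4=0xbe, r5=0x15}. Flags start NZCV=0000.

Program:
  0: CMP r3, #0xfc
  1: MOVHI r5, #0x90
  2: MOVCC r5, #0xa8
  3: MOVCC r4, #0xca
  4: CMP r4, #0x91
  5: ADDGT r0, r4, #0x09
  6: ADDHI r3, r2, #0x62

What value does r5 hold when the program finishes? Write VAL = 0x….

0: ✓ CMP  NZCV=1000
1: · MOVHI
2: ✓ MOVCC  r5←0xa8
3: ✓ MOVCC  r4←0xca
4: ✓ CMP  NZCV=0010
5: ✓ ADDGT  r0←0xd3
6: ✓ ADDHI  r3←0x65

VAL = 0xa8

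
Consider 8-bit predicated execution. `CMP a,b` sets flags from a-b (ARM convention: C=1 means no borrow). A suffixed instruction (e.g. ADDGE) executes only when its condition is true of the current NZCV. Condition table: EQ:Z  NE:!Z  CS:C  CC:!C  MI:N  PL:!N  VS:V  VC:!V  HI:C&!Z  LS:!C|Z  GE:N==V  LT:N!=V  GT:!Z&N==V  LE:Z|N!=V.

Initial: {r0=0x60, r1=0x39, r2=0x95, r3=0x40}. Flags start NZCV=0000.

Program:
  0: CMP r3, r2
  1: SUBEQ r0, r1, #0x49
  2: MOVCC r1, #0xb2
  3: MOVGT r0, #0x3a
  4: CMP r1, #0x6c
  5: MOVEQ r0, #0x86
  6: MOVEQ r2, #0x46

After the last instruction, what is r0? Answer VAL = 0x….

VAL = 0x3a

0: ✓ CMP  NZCV=1001
1: · SUBEQ
2: ✓ MOVCC  r1←0xb2
3: ✓ MOVGT  r0←0x3a
4: ✓ CMP  NZCV=0011
5: · MOVEQ
6: · MOVEQ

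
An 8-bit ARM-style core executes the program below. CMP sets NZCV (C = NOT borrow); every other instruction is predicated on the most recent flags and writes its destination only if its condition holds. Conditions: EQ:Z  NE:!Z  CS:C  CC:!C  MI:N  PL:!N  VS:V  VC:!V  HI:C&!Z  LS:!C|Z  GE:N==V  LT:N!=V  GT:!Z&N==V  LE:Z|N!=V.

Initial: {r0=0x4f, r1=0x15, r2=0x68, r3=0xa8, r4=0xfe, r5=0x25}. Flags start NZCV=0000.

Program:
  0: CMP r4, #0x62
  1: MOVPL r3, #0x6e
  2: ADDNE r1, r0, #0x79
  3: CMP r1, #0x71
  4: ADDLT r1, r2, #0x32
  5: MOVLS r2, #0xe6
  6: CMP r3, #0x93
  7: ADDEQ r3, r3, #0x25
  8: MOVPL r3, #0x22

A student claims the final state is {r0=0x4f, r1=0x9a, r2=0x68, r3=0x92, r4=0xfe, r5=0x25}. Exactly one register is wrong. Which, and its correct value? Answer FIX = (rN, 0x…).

FIX = (r3, 0x22)

0: ✓ CMP  NZCV=1010
1: · MOVPL
2: ✓ ADDNE  r1←0xc8
3: ✓ CMP  NZCV=0011
4: ✓ ADDLT  r1←0x9a
5: · MOVLS
6: ✓ CMP  NZCV=0010
7: · ADDEQ
8: ✓ MOVPL  r3←0x22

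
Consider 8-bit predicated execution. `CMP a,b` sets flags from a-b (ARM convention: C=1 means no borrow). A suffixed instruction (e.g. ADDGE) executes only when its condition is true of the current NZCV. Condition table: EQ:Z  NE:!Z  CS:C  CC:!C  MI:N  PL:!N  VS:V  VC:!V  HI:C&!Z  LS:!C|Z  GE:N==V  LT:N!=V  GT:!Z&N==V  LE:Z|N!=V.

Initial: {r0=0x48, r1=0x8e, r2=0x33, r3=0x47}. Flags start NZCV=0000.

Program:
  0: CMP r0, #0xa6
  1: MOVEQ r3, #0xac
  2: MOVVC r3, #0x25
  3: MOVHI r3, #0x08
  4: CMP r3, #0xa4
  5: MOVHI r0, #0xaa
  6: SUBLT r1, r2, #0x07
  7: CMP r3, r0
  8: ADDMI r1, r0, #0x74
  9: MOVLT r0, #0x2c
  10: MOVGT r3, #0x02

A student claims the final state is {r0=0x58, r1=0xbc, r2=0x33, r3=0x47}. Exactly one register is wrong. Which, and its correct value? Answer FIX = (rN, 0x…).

FIX = (r0, 0x2c)

[0] flags=1001 → (cmp)
[1] flags=1001 EQ?F → skip
[2] flags=1001 VC?F → skip
[3] flags=1001 HI?F → skip
[4] flags=1001 → (cmp)
[5] flags=1001 HI?F → skip
[6] flags=1001 LT?F → skip
[7] flags=1000 → (cmp)
[8] flags=1000 MI?T → r1=0xbc
[9] flags=1000 LT?T → r0=0x2c
[10] flags=1000 GT?F → skip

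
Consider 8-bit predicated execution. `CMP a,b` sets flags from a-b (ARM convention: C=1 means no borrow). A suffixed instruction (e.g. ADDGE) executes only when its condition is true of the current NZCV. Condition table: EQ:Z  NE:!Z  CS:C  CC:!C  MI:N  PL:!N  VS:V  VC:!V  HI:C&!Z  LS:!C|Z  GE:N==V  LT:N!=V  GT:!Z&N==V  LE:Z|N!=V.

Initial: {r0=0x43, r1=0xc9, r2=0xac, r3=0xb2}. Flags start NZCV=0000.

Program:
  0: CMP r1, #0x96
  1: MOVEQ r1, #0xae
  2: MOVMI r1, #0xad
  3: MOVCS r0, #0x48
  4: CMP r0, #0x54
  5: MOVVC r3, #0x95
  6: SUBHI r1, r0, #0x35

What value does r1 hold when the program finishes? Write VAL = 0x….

VAL = 0xc9

[0] flags=0010 → (cmp)
[1] flags=0010 EQ?F → skip
[2] flags=0010 MI?F → skip
[3] flags=0010 CS?T → r0=0x48
[4] flags=1000 → (cmp)
[5] flags=1000 VC?T → r3=0x95
[6] flags=1000 HI?F → skip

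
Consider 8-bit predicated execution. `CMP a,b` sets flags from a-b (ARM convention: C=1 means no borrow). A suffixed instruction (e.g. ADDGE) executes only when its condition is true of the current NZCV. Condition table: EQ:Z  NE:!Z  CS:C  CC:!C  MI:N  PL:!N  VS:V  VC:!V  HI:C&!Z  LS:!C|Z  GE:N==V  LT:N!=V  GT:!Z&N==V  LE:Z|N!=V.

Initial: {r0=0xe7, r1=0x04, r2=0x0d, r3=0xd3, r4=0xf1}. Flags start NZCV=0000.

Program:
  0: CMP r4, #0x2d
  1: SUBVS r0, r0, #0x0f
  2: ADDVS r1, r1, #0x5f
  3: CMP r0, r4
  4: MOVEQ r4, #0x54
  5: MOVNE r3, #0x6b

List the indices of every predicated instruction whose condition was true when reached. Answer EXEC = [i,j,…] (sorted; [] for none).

0: ✓ CMP  NZCV=1010
1: · SUBVS
2: · ADDVS
3: ✓ CMP  NZCV=1000
4: · MOVEQ
5: ✓ MOVNE  r3←0x6b

EXEC = [5]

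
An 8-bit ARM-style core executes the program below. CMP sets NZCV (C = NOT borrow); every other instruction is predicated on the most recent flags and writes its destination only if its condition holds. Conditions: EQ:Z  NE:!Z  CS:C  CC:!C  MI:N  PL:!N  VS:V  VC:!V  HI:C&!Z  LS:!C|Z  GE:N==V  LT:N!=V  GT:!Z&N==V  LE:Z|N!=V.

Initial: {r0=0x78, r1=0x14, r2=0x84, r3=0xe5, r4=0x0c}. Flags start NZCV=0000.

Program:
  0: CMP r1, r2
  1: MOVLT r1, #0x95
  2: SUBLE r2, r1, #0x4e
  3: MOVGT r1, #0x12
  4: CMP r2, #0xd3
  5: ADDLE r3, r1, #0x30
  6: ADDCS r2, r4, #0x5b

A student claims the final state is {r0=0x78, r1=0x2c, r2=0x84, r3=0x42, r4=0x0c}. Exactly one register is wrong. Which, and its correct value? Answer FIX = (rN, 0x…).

FIX = (r1, 0x12)

0: ✓ CMP  NZCV=1001
1: · MOVLT
2: · SUBLE
3: ✓ MOVGT  r1←0x12
4: ✓ CMP  NZCV=1000
5: ✓ ADDLE  r3←0x42
6: · ADDCS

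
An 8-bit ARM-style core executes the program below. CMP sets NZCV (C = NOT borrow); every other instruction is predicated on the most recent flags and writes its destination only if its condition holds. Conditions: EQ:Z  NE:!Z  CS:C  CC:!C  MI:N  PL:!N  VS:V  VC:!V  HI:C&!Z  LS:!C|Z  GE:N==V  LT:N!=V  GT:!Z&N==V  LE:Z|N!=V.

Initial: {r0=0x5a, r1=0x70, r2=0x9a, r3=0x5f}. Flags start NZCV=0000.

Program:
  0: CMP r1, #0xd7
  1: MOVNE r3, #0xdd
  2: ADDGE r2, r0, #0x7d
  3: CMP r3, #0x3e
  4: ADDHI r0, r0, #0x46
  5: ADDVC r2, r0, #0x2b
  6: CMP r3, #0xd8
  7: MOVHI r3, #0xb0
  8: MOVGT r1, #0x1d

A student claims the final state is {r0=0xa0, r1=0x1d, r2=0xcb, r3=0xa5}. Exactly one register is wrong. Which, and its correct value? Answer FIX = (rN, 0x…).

[0] flags=1001 → (cmp)
[1] flags=1001 NE?T → r3=0xdd
[2] flags=1001 GE?T → r2=0xd7
[3] flags=1010 → (cmp)
[4] flags=1010 HI?T → r0=0xa0
[5] flags=1010 VC?T → r2=0xcb
[6] flags=0010 → (cmp)
[7] flags=0010 HI?T → r3=0xb0
[8] flags=0010 GT?T → r1=0x1d

FIX = (r3, 0xb0)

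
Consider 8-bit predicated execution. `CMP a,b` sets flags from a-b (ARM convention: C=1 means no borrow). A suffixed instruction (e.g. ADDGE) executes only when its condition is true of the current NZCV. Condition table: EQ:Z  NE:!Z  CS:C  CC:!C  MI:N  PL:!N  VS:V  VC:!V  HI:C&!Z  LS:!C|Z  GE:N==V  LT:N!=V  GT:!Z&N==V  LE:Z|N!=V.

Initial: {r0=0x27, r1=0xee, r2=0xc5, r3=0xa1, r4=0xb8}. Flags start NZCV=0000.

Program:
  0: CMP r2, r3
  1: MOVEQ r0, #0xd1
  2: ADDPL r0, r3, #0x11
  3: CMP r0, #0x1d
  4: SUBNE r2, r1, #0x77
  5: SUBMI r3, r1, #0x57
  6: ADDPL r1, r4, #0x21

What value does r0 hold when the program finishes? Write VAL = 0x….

0: ✓ CMP  NZCV=0010
1: · MOVEQ
2: ✓ ADDPL  r0←0xb2
3: ✓ CMP  NZCV=1010
4: ✓ SUBNE  r2←0x77
5: ✓ SUBMI  r3←0x97
6: · ADDPL

VAL = 0xb2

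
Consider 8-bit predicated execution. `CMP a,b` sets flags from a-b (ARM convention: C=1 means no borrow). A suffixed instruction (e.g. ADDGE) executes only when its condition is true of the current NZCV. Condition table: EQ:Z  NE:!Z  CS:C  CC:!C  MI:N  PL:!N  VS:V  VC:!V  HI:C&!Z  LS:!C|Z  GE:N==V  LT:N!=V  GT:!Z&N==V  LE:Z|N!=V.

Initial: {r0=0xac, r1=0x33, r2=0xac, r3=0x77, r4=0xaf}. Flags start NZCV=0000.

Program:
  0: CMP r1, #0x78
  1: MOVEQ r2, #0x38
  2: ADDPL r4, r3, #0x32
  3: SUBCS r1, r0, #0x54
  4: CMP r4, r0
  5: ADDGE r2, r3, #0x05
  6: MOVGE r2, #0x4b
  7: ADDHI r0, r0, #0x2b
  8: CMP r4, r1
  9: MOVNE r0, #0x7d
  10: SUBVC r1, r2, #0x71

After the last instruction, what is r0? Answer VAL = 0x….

VAL = 0x7d

[0] flags=1000 → (cmp)
[1] flags=1000 EQ?F → skip
[2] flags=1000 PL?F → skip
[3] flags=1000 CS?F → skip
[4] flags=0010 → (cmp)
[5] flags=0010 GE?T → r2=0x7c
[6] flags=0010 GE?T → r2=0x4b
[7] flags=0010 HI?T → r0=0xd7
[8] flags=0011 → (cmp)
[9] flags=0011 NE?T → r0=0x7d
[10] flags=0011 VC?F → skip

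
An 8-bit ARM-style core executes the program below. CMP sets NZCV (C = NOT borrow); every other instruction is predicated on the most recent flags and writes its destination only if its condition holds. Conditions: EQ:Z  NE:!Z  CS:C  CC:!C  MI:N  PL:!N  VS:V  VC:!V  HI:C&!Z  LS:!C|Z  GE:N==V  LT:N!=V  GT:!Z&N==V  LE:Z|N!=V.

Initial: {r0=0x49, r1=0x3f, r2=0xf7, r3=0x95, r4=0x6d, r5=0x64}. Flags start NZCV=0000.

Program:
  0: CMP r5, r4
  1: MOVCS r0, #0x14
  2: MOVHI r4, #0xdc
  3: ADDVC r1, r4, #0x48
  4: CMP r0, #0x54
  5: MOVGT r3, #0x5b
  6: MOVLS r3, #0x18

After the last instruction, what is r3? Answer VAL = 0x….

VAL = 0x18

[0] flags=1000 → (cmp)
[1] flags=1000 CS?F → skip
[2] flags=1000 HI?F → skip
[3] flags=1000 VC?T → r1=0xb5
[4] flags=1000 → (cmp)
[5] flags=1000 GT?F → skip
[6] flags=1000 LS?T → r3=0x18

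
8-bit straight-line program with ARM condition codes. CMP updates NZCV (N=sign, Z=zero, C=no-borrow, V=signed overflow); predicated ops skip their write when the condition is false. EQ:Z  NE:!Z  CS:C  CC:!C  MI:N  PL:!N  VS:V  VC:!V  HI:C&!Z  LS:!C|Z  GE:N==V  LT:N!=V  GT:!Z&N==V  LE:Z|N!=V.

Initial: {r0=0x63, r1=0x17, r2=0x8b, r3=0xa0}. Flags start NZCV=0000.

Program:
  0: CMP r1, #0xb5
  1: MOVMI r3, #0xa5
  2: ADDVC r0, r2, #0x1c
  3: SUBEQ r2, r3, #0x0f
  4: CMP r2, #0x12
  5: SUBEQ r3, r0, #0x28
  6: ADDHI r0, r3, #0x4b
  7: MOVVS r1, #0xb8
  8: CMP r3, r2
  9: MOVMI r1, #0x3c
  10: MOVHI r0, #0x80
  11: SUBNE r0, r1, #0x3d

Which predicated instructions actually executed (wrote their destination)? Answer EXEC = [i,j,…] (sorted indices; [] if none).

0: ✓ CMP  NZCV=0000
1: · MOVMI
2: ✓ ADDVC  r0←0xa7
3: · SUBEQ
4: ✓ CMP  NZCV=0011
5: · SUBEQ
6: ✓ ADDHI  r0←0xeb
7: ✓ MOVVS  r1←0xb8
8: ✓ CMP  NZCV=0010
9: · MOVMI
10: ✓ MOVHI  r0←0x80
11: ✓ SUBNE  r0←0x7b

EXEC = [2,6,7,10,11]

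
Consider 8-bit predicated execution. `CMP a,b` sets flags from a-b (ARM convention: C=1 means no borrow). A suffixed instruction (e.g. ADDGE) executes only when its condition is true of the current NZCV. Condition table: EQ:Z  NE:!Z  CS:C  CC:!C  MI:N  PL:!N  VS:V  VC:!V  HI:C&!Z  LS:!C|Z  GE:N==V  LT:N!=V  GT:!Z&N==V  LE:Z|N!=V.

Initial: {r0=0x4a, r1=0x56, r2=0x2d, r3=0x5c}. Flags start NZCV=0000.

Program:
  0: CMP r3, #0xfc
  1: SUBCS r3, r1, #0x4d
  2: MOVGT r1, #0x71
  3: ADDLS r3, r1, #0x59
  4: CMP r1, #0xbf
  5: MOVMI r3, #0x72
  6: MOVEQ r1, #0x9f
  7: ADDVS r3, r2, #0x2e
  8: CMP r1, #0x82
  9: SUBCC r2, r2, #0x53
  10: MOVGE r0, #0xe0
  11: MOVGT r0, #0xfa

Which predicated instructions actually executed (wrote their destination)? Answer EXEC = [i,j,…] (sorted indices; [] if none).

0: ✓ CMP  NZCV=0000
1: · SUBCS
2: ✓ MOVGT  r1←0x71
3: ✓ ADDLS  r3←0xca
4: ✓ CMP  NZCV=1001
5: ✓ MOVMI  r3←0x72
6: · MOVEQ
7: ✓ ADDVS  r3←0x5b
8: ✓ CMP  NZCV=1001
9: ✓ SUBCC  r2←0xda
10: ✓ MOVGE  r0←0xe0
11: ✓ MOVGT  r0←0xfa

EXEC = [2,3,5,7,9,10,11]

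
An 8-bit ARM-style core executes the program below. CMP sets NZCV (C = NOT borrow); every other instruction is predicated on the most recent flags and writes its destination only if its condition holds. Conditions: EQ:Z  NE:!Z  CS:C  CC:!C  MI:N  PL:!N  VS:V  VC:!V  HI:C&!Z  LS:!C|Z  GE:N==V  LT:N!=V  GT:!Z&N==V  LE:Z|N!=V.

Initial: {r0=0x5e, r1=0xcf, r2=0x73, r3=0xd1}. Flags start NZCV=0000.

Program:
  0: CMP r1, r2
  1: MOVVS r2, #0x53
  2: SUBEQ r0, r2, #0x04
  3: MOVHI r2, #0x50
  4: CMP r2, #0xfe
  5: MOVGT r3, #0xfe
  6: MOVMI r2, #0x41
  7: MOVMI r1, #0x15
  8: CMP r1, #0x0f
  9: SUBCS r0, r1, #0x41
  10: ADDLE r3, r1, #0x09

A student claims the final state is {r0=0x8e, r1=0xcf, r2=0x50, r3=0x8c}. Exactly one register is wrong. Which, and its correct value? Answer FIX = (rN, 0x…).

FIX = (r3, 0xd8)

0: ✓ CMP  NZCV=0011
1: ✓ MOVVS  r2←0x53
2: · SUBEQ
3: ✓ MOVHI  r2←0x50
4: ✓ CMP  NZCV=0000
5: ✓ MOVGT  r3←0xfe
6: · MOVMI
7: · MOVMI
8: ✓ CMP  NZCV=1010
9: ✓ SUBCS  r0←0x8e
10: ✓ ADDLE  r3←0xd8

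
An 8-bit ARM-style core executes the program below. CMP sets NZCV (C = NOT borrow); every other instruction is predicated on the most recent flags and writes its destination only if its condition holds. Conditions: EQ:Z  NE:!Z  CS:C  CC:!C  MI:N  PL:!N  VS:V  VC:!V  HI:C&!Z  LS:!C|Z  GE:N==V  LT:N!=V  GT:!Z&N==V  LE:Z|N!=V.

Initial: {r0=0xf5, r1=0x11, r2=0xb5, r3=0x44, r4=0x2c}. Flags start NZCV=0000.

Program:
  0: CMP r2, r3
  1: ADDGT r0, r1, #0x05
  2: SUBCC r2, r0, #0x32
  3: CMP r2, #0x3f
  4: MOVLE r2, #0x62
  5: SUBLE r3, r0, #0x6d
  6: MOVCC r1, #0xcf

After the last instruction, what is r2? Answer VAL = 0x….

0: ✓ CMP  NZCV=0011
1: · ADDGT
2: · SUBCC
3: ✓ CMP  NZCV=0011
4: ✓ MOVLE  r2←0x62
5: ✓ SUBLE  r3←0x88
6: · MOVCC

VAL = 0x62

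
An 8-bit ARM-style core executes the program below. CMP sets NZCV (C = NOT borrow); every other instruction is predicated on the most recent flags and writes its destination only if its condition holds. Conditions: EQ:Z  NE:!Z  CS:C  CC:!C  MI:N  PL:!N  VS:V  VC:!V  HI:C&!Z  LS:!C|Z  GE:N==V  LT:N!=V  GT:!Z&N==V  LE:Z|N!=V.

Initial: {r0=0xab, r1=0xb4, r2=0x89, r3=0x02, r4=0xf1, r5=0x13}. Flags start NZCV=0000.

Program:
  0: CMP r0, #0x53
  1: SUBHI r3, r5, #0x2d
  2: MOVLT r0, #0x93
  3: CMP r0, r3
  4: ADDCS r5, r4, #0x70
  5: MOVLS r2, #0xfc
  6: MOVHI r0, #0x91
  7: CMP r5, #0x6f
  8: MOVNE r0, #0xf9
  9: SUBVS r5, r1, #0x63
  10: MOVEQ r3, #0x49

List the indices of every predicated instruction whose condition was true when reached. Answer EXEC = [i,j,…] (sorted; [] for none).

[0] flags=0011 → (cmp)
[1] flags=0011 HI?T → r3=0xe6
[2] flags=0011 LT?T → r0=0x93
[3] flags=1000 → (cmp)
[4] flags=1000 CS?F → skip
[5] flags=1000 LS?T → r2=0xfc
[6] flags=1000 HI?F → skip
[7] flags=1000 → (cmp)
[8] flags=1000 NE?T → r0=0xf9
[9] flags=1000 VS?F → skip
[10] flags=1000 EQ?F → skip

EXEC = [1,2,5,8]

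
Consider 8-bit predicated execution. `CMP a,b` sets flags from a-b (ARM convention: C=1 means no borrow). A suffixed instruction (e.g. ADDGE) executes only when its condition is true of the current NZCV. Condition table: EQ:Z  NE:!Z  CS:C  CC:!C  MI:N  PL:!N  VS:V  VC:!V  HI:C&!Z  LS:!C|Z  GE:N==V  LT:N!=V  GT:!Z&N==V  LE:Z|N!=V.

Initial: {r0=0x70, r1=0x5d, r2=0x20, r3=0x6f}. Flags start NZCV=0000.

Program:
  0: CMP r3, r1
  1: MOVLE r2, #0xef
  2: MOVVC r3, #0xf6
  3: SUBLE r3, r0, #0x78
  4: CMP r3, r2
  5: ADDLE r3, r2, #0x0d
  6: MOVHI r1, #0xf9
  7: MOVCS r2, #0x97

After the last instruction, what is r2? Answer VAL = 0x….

VAL = 0x97

0: ✓ CMP  NZCV=0010
1: · MOVLE
2: ✓ MOVVC  r3←0xf6
3: · SUBLE
4: ✓ CMP  NZCV=1010
5: ✓ ADDLE  r3←0x2d
6: ✓ MOVHI  r1←0xf9
7: ✓ MOVCS  r2←0x97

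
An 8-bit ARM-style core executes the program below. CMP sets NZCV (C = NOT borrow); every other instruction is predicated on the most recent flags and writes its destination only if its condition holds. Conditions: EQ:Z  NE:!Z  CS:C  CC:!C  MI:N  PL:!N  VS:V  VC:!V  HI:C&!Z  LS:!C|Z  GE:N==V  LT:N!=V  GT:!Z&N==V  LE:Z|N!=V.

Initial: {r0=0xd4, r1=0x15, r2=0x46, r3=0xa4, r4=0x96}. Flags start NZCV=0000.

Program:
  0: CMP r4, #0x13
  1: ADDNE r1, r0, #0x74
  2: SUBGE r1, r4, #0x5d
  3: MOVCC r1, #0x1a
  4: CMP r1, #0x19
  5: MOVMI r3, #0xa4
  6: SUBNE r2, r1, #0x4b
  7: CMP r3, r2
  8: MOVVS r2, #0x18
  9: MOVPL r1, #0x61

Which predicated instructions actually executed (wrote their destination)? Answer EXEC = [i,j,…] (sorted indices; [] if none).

EXEC = [1,6]

[0] flags=1010 → (cmp)
[1] flags=1010 NE?T → r1=0x48
[2] flags=1010 GE?F → skip
[3] flags=1010 CC?F → skip
[4] flags=0010 → (cmp)
[5] flags=0010 MI?F → skip
[6] flags=0010 NE?T → r2=0xfd
[7] flags=1000 → (cmp)
[8] flags=1000 VS?F → skip
[9] flags=1000 PL?F → skip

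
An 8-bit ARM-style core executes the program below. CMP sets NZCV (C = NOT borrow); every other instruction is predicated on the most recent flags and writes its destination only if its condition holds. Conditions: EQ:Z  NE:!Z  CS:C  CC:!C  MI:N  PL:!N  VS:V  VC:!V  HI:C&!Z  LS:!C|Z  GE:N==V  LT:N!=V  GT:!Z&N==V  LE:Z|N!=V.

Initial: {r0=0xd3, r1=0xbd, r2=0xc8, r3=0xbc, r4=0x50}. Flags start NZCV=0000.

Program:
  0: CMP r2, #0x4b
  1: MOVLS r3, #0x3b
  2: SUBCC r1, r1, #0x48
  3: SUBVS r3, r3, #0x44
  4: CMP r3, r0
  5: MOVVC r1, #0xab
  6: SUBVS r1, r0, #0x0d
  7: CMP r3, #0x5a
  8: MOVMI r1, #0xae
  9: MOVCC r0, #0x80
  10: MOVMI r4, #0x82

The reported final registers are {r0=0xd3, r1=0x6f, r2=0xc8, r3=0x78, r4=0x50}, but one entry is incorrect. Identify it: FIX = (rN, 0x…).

[0] flags=0011 → (cmp)
[1] flags=0011 LS?F → skip
[2] flags=0011 CC?F → skip
[3] flags=0011 VS?T → r3=0x78
[4] flags=1001 → (cmp)
[5] flags=1001 VC?F → skip
[6] flags=1001 VS?T → r1=0xc6
[7] flags=0010 → (cmp)
[8] flags=0010 MI?F → skip
[9] flags=0010 CC?F → skip
[10] flags=0010 MI?F → skip

FIX = (r1, 0xc6)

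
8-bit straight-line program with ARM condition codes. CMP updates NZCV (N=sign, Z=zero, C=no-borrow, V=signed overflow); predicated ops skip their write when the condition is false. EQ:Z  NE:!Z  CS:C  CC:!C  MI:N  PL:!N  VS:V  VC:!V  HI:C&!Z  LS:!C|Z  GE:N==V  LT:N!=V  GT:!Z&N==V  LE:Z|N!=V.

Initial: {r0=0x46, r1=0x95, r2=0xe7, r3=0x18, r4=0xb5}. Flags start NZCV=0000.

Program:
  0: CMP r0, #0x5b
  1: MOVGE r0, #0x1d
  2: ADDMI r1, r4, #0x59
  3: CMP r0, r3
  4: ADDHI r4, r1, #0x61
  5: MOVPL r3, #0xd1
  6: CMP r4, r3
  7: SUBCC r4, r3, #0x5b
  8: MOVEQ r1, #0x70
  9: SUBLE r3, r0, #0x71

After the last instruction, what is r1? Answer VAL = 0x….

VAL = 0x0e

0: ✓ CMP  NZCV=1000
1: · MOVGE
2: ✓ ADDMI  r1←0x0e
3: ✓ CMP  NZCV=0010
4: ✓ ADDHI  r4←0x6f
5: ✓ MOVPL  r3←0xd1
6: ✓ CMP  NZCV=1001
7: ✓ SUBCC  r4←0x76
8: · MOVEQ
9: · SUBLE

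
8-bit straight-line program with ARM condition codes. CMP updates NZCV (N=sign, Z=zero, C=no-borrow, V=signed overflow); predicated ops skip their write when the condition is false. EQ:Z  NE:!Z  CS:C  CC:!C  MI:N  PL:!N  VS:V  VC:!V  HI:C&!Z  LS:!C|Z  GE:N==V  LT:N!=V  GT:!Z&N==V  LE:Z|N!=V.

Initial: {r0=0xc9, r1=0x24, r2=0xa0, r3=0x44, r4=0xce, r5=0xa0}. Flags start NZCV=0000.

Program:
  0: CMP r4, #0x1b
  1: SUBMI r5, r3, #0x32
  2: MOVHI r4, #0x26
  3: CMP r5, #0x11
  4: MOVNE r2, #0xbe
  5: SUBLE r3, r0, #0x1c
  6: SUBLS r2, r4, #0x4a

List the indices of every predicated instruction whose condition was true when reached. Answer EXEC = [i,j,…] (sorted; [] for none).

[0] flags=1010 → (cmp)
[1] flags=1010 MI?T → r5=0x12
[2] flags=1010 HI?T → r4=0x26
[3] flags=0010 → (cmp)
[4] flags=0010 NE?T → r2=0xbe
[5] flags=0010 LE?F → skip
[6] flags=0010 LS?F → skip

EXEC = [1,2,4]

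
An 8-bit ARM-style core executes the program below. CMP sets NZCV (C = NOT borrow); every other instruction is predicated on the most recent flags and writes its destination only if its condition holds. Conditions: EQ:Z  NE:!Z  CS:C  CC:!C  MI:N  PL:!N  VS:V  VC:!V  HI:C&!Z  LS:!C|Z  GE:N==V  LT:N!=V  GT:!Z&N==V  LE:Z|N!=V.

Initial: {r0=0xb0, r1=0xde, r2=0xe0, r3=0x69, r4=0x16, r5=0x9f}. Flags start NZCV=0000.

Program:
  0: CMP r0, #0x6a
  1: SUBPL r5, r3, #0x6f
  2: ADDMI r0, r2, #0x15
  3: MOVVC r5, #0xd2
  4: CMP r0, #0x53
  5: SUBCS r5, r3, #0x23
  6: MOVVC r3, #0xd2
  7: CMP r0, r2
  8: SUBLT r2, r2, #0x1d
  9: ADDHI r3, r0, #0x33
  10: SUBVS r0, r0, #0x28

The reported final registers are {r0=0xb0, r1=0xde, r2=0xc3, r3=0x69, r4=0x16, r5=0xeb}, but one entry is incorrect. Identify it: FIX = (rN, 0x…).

FIX = (r5, 0x46)

[0] flags=0011 → (cmp)
[1] flags=0011 PL?T → r5=0xfa
[2] flags=0011 MI?F → skip
[3] flags=0011 VC?F → skip
[4] flags=0011 → (cmp)
[5] flags=0011 CS?T → r5=0x46
[6] flags=0011 VC?F → skip
[7] flags=1000 → (cmp)
[8] flags=1000 LT?T → r2=0xc3
[9] flags=1000 HI?F → skip
[10] flags=1000 VS?F → skip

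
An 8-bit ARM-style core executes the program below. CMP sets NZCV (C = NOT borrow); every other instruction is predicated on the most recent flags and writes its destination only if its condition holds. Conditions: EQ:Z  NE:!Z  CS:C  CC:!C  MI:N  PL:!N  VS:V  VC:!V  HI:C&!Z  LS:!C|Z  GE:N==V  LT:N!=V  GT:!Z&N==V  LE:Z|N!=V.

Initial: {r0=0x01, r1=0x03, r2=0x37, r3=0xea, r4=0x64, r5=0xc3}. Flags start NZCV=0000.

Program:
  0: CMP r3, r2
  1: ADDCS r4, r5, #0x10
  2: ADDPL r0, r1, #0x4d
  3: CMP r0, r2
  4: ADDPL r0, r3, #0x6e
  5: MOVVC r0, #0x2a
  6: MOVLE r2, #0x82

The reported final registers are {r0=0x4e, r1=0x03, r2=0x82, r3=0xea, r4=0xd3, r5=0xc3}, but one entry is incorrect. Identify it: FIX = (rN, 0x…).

FIX = (r0, 0x2a)

0: ✓ CMP  NZCV=1010
1: ✓ ADDCS  r4←0xd3
2: · ADDPL
3: ✓ CMP  NZCV=1000
4: · ADDPL
5: ✓ MOVVC  r0←0x2a
6: ✓ MOVLE  r2←0x82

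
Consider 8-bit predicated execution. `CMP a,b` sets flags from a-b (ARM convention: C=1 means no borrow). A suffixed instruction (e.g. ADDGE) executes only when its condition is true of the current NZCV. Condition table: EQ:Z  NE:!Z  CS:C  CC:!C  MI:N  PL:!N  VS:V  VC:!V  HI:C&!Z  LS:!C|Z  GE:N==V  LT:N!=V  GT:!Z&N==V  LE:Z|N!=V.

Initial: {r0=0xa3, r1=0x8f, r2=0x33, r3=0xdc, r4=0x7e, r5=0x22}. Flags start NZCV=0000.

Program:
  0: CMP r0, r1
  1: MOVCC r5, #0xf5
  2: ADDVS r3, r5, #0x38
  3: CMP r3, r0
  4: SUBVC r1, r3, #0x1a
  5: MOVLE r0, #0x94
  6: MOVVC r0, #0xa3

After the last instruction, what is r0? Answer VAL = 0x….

0: ✓ CMP  NZCV=0010
1: · MOVCC
2: · ADDVS
3: ✓ CMP  NZCV=0010
4: ✓ SUBVC  r1←0xc2
5: · MOVLE
6: ✓ MOVVC  r0←0xa3

VAL = 0xa3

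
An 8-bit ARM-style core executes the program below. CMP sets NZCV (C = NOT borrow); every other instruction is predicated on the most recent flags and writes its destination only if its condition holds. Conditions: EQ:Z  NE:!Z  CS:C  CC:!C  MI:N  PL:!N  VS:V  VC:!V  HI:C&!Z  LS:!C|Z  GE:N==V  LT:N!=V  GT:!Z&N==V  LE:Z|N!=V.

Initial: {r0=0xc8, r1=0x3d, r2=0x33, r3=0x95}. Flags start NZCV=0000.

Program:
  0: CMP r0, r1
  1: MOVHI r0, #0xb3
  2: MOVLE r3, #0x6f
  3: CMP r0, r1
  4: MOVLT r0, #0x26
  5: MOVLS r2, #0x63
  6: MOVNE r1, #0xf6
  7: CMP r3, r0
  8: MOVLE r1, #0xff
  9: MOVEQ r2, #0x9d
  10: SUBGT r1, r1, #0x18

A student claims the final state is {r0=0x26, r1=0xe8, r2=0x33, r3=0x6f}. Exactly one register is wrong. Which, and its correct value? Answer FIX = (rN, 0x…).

FIX = (r1, 0xde)

[0] flags=1010 → (cmp)
[1] flags=1010 HI?T → r0=0xb3
[2] flags=1010 LE?T → r3=0x6f
[3] flags=0011 → (cmp)
[4] flags=0011 LT?T → r0=0x26
[5] flags=0011 LS?F → skip
[6] flags=0011 NE?T → r1=0xf6
[7] flags=0010 → (cmp)
[8] flags=0010 LE?F → skip
[9] flags=0010 EQ?F → skip
[10] flags=0010 GT?T → r1=0xde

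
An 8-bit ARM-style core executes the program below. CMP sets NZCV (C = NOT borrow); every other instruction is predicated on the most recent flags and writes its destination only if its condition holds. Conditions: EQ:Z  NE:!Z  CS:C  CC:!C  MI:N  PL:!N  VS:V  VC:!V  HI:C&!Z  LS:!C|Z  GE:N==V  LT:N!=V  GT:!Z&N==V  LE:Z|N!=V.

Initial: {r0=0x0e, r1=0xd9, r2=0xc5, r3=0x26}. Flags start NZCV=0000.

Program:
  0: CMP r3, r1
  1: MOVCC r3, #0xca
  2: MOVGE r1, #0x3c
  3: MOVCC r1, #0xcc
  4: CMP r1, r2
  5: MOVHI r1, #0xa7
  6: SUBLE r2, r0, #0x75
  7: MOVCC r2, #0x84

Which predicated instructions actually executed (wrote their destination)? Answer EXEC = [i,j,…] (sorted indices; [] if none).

EXEC = [1,2,3,5]

0: ✓ CMP  NZCV=0000
1: ✓ MOVCC  r3←0xca
2: ✓ MOVGE  r1←0x3c
3: ✓ MOVCC  r1←0xcc
4: ✓ CMP  NZCV=0010
5: ✓ MOVHI  r1←0xa7
6: · SUBLE
7: · MOVCC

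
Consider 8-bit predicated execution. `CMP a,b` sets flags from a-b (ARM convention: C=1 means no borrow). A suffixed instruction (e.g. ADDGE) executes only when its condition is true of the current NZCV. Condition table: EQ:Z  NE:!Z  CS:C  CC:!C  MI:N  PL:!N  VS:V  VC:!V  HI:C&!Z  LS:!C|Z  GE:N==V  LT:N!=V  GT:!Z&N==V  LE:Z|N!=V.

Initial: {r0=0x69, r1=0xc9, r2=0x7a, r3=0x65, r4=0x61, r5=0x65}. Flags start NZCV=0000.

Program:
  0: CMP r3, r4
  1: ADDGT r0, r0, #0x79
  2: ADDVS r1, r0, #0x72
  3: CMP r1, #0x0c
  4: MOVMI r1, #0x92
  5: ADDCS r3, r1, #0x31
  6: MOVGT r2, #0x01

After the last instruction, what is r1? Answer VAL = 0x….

0: ✓ CMP  NZCV=0010
1: ✓ ADDGT  r0←0xe2
2: · ADDVS
3: ✓ CMP  NZCV=1010
4: ✓ MOVMI  r1←0x92
5: ✓ ADDCS  r3←0xc3
6: · MOVGT

VAL = 0x92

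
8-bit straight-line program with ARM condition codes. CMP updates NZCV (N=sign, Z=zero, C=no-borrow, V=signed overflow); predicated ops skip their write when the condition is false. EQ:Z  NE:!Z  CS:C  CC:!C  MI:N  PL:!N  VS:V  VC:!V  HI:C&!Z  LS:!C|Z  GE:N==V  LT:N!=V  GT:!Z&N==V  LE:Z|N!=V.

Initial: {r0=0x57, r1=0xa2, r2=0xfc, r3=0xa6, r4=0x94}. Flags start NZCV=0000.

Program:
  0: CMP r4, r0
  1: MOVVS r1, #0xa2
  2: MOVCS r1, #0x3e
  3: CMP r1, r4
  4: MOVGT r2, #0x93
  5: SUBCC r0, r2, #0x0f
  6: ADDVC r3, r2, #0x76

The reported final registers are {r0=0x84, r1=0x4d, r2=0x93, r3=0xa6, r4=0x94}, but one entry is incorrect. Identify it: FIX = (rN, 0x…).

[0] flags=0011 → (cmp)
[1] flags=0011 VS?T → r1=0xa2
[2] flags=0011 CS?T → r1=0x3e
[3] flags=1001 → (cmp)
[4] flags=1001 GT?T → r2=0x93
[5] flags=1001 CC?T → r0=0x84
[6] flags=1001 VC?F → skip

FIX = (r1, 0x3e)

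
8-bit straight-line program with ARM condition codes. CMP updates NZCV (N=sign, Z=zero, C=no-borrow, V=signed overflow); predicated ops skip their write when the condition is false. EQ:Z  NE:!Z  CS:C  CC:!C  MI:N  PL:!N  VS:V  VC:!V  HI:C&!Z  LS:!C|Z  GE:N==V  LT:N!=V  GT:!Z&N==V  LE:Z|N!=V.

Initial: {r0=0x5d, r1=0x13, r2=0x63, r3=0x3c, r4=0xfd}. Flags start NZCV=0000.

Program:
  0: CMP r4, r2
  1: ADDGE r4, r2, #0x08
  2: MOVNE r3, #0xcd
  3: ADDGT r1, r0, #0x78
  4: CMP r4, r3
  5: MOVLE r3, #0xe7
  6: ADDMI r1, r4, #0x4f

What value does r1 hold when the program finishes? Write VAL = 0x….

[0] flags=1010 → (cmp)
[1] flags=1010 GE?F → skip
[2] flags=1010 NE?T → r3=0xcd
[3] flags=1010 GT?F → skip
[4] flags=0010 → (cmp)
[5] flags=0010 LE?F → skip
[6] flags=0010 MI?F → skip

VAL = 0x13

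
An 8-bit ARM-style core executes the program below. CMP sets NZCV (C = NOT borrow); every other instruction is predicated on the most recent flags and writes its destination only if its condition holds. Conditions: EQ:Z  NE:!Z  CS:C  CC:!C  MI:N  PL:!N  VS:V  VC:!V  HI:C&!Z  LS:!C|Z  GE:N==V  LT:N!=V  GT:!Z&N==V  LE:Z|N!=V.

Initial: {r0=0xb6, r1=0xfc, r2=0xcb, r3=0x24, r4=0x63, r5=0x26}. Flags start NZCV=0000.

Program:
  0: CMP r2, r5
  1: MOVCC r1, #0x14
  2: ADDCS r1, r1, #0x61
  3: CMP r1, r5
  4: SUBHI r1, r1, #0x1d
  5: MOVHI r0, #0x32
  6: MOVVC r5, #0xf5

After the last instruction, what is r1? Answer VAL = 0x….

VAL = 0x40

0: ✓ CMP  NZCV=1010
1: · MOVCC
2: ✓ ADDCS  r1←0x5d
3: ✓ CMP  NZCV=0010
4: ✓ SUBHI  r1←0x40
5: ✓ MOVHI  r0←0x32
6: ✓ MOVVC  r5←0xf5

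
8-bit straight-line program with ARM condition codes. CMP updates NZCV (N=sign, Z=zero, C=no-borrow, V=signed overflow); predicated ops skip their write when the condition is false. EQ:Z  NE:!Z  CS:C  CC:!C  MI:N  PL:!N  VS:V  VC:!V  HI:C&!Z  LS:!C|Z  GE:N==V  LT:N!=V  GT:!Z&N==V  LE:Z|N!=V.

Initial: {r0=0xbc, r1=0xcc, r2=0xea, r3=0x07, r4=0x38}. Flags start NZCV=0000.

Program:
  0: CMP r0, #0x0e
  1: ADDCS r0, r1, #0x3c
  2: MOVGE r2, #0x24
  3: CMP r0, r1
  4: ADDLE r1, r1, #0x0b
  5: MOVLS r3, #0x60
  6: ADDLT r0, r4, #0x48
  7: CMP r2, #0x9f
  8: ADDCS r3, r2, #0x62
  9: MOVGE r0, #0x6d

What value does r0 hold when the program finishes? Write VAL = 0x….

0: ✓ CMP  NZCV=1010
1: ✓ ADDCS  r0←0x08
2: · MOVGE
3: ✓ CMP  NZCV=0000
4: · ADDLE
5: ✓ MOVLS  r3←0x60
6: · ADDLT
7: ✓ CMP  NZCV=0010
8: ✓ ADDCS  r3←0x4c
9: ✓ MOVGE  r0←0x6d

VAL = 0x6d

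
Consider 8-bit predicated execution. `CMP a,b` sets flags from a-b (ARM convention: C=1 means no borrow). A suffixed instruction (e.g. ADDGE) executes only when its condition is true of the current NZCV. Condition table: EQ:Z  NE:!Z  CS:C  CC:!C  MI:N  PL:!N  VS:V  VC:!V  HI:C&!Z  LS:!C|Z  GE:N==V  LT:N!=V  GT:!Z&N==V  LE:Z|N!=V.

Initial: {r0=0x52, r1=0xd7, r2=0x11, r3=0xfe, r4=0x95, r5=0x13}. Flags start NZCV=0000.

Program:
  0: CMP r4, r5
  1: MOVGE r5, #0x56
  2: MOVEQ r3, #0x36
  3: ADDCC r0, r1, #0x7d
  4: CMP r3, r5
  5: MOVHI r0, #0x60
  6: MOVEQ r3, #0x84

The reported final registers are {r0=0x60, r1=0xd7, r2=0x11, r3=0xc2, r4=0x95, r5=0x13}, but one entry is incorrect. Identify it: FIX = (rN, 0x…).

[0] flags=1010 → (cmp)
[1] flags=1010 GE?F → skip
[2] flags=1010 EQ?F → skip
[3] flags=1010 CC?F → skip
[4] flags=1010 → (cmp)
[5] flags=1010 HI?T → r0=0x60
[6] flags=1010 EQ?F → skip

FIX = (r3, 0xfe)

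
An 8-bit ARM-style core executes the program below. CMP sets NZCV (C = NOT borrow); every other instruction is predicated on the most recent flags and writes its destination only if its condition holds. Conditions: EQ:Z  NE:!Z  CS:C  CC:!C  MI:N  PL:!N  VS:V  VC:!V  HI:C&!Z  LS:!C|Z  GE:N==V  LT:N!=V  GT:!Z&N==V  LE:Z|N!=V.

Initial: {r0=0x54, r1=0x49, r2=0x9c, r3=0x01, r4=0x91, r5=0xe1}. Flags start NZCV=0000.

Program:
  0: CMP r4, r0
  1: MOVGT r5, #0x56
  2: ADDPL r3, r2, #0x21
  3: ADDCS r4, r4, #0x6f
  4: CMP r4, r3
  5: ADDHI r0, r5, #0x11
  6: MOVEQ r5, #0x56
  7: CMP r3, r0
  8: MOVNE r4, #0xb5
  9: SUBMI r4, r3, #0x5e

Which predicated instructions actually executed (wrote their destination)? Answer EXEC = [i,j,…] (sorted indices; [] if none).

[0] flags=0011 → (cmp)
[1] flags=0011 GT?F → skip
[2] flags=0011 PL?T → r3=0xbd
[3] flags=0011 CS?T → r4=0x00
[4] flags=0000 → (cmp)
[5] flags=0000 HI?F → skip
[6] flags=0000 EQ?F → skip
[7] flags=0011 → (cmp)
[8] flags=0011 NE?T → r4=0xb5
[9] flags=0011 MI?F → skip

EXEC = [2,3,8]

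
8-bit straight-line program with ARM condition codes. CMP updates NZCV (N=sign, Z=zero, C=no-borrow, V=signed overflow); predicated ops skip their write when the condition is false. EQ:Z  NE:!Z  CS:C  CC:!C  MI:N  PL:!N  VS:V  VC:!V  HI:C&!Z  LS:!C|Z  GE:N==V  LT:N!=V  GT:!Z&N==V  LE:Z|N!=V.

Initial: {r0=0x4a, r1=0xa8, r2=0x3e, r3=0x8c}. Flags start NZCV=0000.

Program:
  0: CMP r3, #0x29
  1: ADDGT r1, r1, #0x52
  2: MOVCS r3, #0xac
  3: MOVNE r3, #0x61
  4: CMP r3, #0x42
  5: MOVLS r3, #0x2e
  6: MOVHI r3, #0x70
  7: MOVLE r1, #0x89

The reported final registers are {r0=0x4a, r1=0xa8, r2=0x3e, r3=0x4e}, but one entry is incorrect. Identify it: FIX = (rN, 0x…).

0: ✓ CMP  NZCV=0011
1: · ADDGT
2: ✓ MOVCS  r3←0xac
3: ✓ MOVNE  r3←0x61
4: ✓ CMP  NZCV=0010
5: · MOVLS
6: ✓ MOVHI  r3←0x70
7: · MOVLE

FIX = (r3, 0x70)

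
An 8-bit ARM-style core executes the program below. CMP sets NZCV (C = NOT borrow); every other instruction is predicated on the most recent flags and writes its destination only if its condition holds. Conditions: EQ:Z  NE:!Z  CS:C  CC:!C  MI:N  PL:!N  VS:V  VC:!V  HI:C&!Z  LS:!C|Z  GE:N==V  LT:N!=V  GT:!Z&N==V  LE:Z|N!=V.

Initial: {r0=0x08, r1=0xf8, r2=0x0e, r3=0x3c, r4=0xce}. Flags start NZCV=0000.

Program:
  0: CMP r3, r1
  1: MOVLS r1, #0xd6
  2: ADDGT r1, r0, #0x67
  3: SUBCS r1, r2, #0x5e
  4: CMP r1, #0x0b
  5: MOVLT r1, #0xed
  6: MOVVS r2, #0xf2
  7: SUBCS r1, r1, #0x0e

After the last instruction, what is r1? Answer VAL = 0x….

VAL = 0x61

0: ✓ CMP  NZCV=0000
1: ✓ MOVLS  r1←0xd6
2: ✓ ADDGT  r1←0x6f
3: · SUBCS
4: ✓ CMP  NZCV=0010
5: · MOVLT
6: · MOVVS
7: ✓ SUBCS  r1←0x61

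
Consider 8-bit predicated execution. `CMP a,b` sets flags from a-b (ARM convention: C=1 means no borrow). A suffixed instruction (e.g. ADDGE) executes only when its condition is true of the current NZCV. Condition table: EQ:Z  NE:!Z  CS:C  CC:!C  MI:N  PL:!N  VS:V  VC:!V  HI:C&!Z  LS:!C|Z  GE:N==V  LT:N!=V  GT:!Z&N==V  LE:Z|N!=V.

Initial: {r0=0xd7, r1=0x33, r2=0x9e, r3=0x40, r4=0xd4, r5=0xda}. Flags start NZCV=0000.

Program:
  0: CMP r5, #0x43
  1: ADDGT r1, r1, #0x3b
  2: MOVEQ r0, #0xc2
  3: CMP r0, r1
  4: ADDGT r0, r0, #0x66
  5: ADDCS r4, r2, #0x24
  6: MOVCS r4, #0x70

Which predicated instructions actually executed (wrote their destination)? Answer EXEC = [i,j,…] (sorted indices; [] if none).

[0] flags=1010 → (cmp)
[1] flags=1010 GT?F → skip
[2] flags=1010 EQ?F → skip
[3] flags=1010 → (cmp)
[4] flags=1010 GT?F → skip
[5] flags=1010 CS?T → r4=0xc2
[6] flags=1010 CS?T → r4=0x70

EXEC = [5,6]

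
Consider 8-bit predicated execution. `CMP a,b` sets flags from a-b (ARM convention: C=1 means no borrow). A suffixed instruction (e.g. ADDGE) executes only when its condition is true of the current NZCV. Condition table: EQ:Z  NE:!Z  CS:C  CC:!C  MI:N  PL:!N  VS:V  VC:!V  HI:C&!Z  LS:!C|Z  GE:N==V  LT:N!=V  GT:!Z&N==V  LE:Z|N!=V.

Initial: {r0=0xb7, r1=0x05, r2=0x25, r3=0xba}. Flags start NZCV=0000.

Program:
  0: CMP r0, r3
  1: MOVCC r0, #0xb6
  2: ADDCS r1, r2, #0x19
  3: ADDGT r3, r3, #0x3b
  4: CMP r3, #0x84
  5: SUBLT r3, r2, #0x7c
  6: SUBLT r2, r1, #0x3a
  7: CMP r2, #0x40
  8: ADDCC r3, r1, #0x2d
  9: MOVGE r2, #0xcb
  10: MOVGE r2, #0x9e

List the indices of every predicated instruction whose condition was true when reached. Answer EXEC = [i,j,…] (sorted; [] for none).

[0] flags=1000 → (cmp)
[1] flags=1000 CC?T → r0=0xb6
[2] flags=1000 CS?F → skip
[3] flags=1000 GT?F → skip
[4] flags=0010 → (cmp)
[5] flags=0010 LT?F → skip
[6] flags=0010 LT?F → skip
[7] flags=1000 → (cmp)
[8] flags=1000 CC?T → r3=0x32
[9] flags=1000 GE?F → skip
[10] flags=1000 GE?F → skip

EXEC = [1,8]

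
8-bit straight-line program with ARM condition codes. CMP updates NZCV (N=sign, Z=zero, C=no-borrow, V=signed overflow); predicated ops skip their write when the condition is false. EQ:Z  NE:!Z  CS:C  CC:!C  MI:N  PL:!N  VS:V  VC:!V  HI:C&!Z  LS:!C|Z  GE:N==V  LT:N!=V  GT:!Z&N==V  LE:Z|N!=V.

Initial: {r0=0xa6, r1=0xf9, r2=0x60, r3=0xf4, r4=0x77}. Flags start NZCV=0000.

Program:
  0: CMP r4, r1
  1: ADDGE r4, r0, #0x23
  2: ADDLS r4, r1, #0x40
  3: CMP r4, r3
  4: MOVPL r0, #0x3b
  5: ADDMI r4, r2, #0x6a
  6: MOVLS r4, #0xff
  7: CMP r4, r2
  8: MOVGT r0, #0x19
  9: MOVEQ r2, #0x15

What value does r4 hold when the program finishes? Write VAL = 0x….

VAL = 0xff

0: ✓ CMP  NZCV=0000
1: ✓ ADDGE  r4←0xc9
2: ✓ ADDLS  r4←0x39
3: ✓ CMP  NZCV=0000
4: ✓ MOVPL  r0←0x3b
5: · ADDMI
6: ✓ MOVLS  r4←0xff
7: ✓ CMP  NZCV=1010
8: · MOVGT
9: · MOVEQ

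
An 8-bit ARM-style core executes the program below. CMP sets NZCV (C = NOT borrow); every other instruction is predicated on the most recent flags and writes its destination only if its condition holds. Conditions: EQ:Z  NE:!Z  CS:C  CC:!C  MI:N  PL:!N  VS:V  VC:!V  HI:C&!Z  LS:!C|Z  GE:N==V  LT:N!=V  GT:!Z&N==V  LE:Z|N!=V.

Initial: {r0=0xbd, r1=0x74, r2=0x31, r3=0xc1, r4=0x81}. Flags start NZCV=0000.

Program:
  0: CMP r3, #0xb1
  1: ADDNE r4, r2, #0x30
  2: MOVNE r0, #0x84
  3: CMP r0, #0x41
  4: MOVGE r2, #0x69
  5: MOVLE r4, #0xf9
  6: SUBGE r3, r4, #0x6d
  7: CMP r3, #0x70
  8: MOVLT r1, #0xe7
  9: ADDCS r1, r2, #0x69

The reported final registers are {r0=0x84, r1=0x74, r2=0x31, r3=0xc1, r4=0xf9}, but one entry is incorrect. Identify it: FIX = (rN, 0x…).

FIX = (r1, 0x9a)

[0] flags=0010 → (cmp)
[1] flags=0010 NE?T → r4=0x61
[2] flags=0010 NE?T → r0=0x84
[3] flags=0011 → (cmp)
[4] flags=0011 GE?F → skip
[5] flags=0011 LE?T → r4=0xf9
[6] flags=0011 GE?F → skip
[7] flags=0011 → (cmp)
[8] flags=0011 LT?T → r1=0xe7
[9] flags=0011 CS?T → r1=0x9a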